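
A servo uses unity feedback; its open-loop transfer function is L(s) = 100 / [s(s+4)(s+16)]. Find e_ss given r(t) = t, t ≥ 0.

L(s) has one factor of s in the denominator, so the system is type 1.
K_v = lim_{s→0} s·L(s) = 100 / (4·16) = 1.5625.
e_ss = 1/K_v = 1/1.5625 = 0.64.

0.64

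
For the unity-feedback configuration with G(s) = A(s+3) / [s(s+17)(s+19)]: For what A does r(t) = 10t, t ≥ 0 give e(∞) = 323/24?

80

The open loop has one pole at the origin → type 1 system.
K_v = lim_{s→0} s·G(s) = A·3 / (17·19) = (3/323)·A.
e_ss = 10/K_v = 323/24 ⇒ K_v = 240/323 ⇒ A = (240/323)/(3/323) = 80.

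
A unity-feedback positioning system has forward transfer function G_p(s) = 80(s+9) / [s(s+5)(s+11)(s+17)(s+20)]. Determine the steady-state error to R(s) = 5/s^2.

4675/36

System type = 1 (one pole at s=0).
K_v = lim_{s→0} s·G_p(s) = 80·9 / (5·11·17·20) = 36/935.
e_ss = 5/K_v = 5/(36/935) = 4675/36.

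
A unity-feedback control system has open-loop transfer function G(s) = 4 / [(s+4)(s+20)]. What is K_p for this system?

System type = 0 (no poles at s=0).
K_p = lim_{s→0} G(s) = 4 / (4·20) = 0.05.

0.05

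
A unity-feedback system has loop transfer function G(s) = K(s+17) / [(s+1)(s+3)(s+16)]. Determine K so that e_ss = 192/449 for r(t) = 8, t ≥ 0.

50

System type = 0 (no poles at s=0).
K_p = lim_{s→0} G(s) = K·17 / (1·3·16) = (17/48)·K.
e_ss = 8/(1 + K_p) = 192/449 ⇒ 1 + (17/48)·K = 449/24 ⇒ K = 50.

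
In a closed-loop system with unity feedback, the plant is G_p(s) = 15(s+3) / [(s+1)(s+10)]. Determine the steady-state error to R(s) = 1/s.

2/11

No free integrators in G_p(s): this is a type 0 system.
K_p = lim_{s→0} G_p(s) = 15·3 / (1·10) = 4.5.
e_ss = 1/(1 + K_p) = 1/5.5 = 2/11.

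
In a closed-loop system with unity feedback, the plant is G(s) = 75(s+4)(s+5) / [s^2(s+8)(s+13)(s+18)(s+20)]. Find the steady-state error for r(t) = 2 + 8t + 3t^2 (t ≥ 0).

149.76

The open loop has two poles at the origin → type 2 system. By superposition:
  • 2: tracked with zero error.
  • 8t: tracked with zero error.
  • 3t^2: e_ss = 6/K_a with K_a=25/624 → 149.76.
Total e_ss = 149.76.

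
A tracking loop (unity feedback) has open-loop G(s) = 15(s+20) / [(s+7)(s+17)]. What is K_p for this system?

300/119

G(s) has no factors of s in the denominator, so the system is type 0.
K_p = lim_{s→0} G(s) = 15·20 / (7·17) = 300/119.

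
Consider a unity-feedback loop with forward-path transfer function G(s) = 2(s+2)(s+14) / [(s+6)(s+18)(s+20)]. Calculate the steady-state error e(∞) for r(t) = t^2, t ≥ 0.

The open loop has no poles at the origin → type 0 system.
K_a = lim_{s→0} s^2·G(s) = 0; the steady-state error to this parabolic input grows without bound.

infinity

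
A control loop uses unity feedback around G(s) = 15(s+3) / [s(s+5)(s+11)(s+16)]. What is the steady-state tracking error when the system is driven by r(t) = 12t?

One free integrator in G(s): this is a type 1 system.
K_v = lim_{s→0} s·G(s) = 15·3 / (5·11·16) = 9/176.
e_ss = 12/K_v = 12/(9/176) = 704/3.

704/3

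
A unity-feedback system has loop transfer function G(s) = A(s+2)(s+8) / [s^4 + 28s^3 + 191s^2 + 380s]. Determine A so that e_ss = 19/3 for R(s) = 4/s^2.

Lowest-order denominator term is 380s, so the open loop has 1 pole at the origin → type 1 system.
K_v = lim_{s→0} s·G(s) = A·2·8 / 380 = (4/95)·A.
e_ss = 4/K_v = 19/3 ⇒ K_v = 12/19 ⇒ A = (12/19)/(4/95) = 15.

15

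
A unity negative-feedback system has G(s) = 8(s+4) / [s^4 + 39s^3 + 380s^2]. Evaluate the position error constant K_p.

K_p = lim_{s→0} G(s); with 2 poles at the origin the limit diverges, so K_p = ∞.

infinity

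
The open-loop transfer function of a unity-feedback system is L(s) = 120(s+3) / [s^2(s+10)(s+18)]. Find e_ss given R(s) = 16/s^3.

The open loop has two poles at the origin → type 2 system.
K_a = lim_{s→0} s^2·L(s) = 120·3 / (10·18) = 2.
r(t) = 8t^2 gives R(s) = 16/s^3.
e_ss = 16/K_a = 16/2 = 8.

8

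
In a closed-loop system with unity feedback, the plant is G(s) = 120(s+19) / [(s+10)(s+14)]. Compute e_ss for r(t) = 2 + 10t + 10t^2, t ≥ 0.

G(s) has no factors of s in the denominator, so the system is type 0. Taking each input component in turn:
  • 2: e_ss = 2/(1+K_p) with K_p=114/7 → 14/121.
  • 10t: a type-0 system cannot track it, e_ss → ∞.
  • 10t^2: a type-0 system cannot track it, e_ss → ∞.
The unbounded component dominates.

infinity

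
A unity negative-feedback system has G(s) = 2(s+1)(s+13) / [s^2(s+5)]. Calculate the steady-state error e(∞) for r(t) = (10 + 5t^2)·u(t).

25/13

Two free integrators in G(s): this is a type 2 system. Taking each input component in turn:
  • 10: tracked with zero error.
  • 5t^2: e_ss = 10/K_a with K_a=5.2 → 25/13.
Total e_ss = 25/13.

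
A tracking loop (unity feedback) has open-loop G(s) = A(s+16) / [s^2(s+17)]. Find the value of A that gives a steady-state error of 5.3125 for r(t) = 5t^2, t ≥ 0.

2

Two free integrators in G(s): this is a type 2 system.
K_a = lim_{s→0} s^2·G(s) = A·16 / (17) = (16/17)·A.
e_ss = 10/K_a = 5.3125 ⇒ K_a = 32/17 ⇒ A = (32/17)/(16/17) = 2.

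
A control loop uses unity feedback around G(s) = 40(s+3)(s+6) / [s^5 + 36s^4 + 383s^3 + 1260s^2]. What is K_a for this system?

Lowest-order denominator term is 1260s^2, so the open loop has 2 poles at the origin → type 2 system.
K_a = lim_{s→0} s^2·G(s) = 40·3·6 / 1260 = 4/7.

4/7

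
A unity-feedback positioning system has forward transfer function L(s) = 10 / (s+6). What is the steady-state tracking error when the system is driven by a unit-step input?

The open loop has no poles at the origin → type 0 system.
K_p = lim_{s→0} L(s) = 10 / (6) = 5/3.
e_ss = 1/(1 + K_p) = 1/(8/3) = 0.375.

0.375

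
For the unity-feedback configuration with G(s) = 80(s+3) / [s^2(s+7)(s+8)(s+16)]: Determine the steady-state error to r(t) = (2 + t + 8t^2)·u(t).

G(s) has two factors of s in the denominator, so the system is type 2. By superposition:
  • 2: tracked with zero error.
  • t: tracked with zero error.
  • 8t^2: e_ss = 16/K_a with K_a=15/56 → 896/15.
Total e_ss = 896/15.

896/15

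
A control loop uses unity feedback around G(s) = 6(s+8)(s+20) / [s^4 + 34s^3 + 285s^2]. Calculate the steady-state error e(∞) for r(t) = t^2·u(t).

Factoring s^2 from the denominator leaves a polynomial with constant term 285, so the system is type 2.
K_a = lim_{s→0} s^2·G(s) = 6·8·20 / 285 = 64/19.
r(t) = t^2 gives R(s) = 2/s^3.
e_ss = 2/K_a = 2/(64/19) = 19/32.

19/32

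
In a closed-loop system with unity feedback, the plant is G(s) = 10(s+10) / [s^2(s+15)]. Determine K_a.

The open loop has two poles at the origin → type 2 system.
K_a = lim_{s→0} s^2·G(s) = 10·10 / (15) = 20/3.

20/3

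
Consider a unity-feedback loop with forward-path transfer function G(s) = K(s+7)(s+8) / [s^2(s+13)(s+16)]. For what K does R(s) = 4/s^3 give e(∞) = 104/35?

5

Two free integrators in G(s): this is a type 2 system.
K_a = lim_{s→0} s^2·G(s) = K·7·8 / (13·16) = (7/26)·K.
e_ss = 4/K_a = 104/35 ⇒ K_a = 35/26 ⇒ K = (35/26)/(7/26) = 5.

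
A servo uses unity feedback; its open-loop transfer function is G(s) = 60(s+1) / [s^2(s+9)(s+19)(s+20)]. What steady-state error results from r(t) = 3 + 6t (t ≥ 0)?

Two free integrators in G(s): this is a type 2 system. By superposition:
  • 3: tracked with zero error.
  • 6t: tracked with zero error.
Total e_ss = 0.

0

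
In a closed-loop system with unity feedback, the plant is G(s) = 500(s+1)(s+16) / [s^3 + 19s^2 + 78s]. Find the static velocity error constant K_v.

Lowest-order denominator term is 78s, so the open loop has 1 pole at the origin → type 1 system.
K_v = lim_{s→0} s·G(s) = 500·1·16 / 78 = 4000/39.

4000/39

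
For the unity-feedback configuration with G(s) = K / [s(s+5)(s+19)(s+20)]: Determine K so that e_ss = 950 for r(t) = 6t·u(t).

The open loop has one pole at the origin → type 1 system.
K_v = lim_{s→0} s·G(s) = K / (5·19·20) = (1/1900)·K.
e_ss = 6/K_v = 950 ⇒ K_v = 3/475 ⇒ K = (3/475)/(1/1900) = 12.

12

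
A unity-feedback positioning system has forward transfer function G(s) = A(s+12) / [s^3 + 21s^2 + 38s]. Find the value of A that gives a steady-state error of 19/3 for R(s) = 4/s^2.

2

Factoring s from the denominator leaves a polynomial with constant term 38, so the system is type 1.
K_v = lim_{s→0} s·G(s) = A·12 / 38 = (6/19)·A.
e_ss = 4/K_v = 19/3 ⇒ K_v = 12/19 ⇒ A = (12/19)/(6/19) = 2.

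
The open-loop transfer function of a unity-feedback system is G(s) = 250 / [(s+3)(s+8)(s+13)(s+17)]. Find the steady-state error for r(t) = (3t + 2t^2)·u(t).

System type = 0 (no poles at s=0). Taking each input component in turn:
  • 3t: a type-0 system cannot track it, e_ss → ∞.
  • 2t^2: a type-0 system cannot track it, e_ss → ∞.
The unbounded component dominates.

infinity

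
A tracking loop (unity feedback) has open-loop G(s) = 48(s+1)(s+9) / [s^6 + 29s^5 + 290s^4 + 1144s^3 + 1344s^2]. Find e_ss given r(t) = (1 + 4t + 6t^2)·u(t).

Factoring s^2 from the denominator leaves a polynomial with constant term 1344, so the system is type 2. Taking each input component in turn:
  • 1: tracked with zero error.
  • 4t: tracked with zero error.
  • 6t^2: e_ss = 12/K_a with K_a=9/28 → 112/3.
Total e_ss = 112/3.

112/3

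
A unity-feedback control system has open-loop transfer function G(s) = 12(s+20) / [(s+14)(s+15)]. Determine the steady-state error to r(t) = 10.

No free integrators in G(s): this is a type 0 system.
K_p = lim_{s→0} G(s) = 12·20 / (14·15) = 8/7.
e_ss = 10/(1 + K_p) = 10/(15/7) = 14/3.

14/3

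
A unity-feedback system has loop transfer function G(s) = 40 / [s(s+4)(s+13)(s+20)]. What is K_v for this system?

1/26

System type = 1 (one pole at s=0).
K_v = lim_{s→0} s·G(s) = 40 / (4·13·20) = 1/26.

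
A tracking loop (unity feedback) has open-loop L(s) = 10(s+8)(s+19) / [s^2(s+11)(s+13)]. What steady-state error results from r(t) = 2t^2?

The open loop has two poles at the origin → type 2 system.
K_a = lim_{s→0} s^2·L(s) = 10·8·19 / (11·13) = 1520/143.
r(t) = 2t^2 gives R(s) = 4/s^3.
e_ss = 4/K_a = 4/(1520/143) = 143/380.

143/380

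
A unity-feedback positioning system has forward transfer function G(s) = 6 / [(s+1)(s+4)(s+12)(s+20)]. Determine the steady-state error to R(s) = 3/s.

G(s) has no factors of s in the denominator, so the system is type 0.
K_p = lim_{s→0} G(s) = 6 / (1·4·12·20) = 1/160.
e_ss = 3/(1 + K_p) = 3/(161/160) = 480/161.

480/161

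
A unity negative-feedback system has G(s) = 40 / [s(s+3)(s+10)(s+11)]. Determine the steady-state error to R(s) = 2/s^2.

The open loop has one pole at the origin → type 1 system.
K_v = lim_{s→0} s·G(s) = 40 / (3·10·11) = 4/33.
e_ss = 2/K_v = 2/(4/33) = 16.5.

16.5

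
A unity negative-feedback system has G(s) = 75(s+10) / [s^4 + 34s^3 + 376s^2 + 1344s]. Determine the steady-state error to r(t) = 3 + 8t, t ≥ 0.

Factoring s from the denominator leaves a polynomial with constant term 1344, so the system is type 1. By superposition:
  • 3: tracked with zero error.
  • 8t: e_ss = 8/K_v with K_v=125/224 → 14.336.
Total e_ss = 14.336.

14.336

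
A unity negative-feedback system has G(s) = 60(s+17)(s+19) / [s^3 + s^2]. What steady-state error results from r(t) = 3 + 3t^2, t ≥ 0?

1/3230

Lowest-order denominator term is s^2, so the open loop has 2 poles at the origin → type 2 system. Treating each term separately:
  • 3: tracked with zero error.
  • 3t^2: e_ss = 6/K_a with K_a=19380 → 1/3230.
Total e_ss = 1/3230.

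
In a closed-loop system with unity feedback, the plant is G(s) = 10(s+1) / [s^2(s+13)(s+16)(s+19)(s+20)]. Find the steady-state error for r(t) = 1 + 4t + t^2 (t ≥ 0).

15808

System type = 2 (two poles at s=0). Treating each term separately:
  • 1: tracked with zero error.
  • 4t: tracked with zero error.
  • t^2: e_ss = 2/K_a with K_a=1/7904 → 15808.
Total e_ss = 15808.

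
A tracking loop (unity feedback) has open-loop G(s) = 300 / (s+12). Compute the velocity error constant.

System type = 0 (no poles at s=0).
K_v = lim_{s→0} s·G(s) = 0 (the extra factor of s kills the finite limit).

0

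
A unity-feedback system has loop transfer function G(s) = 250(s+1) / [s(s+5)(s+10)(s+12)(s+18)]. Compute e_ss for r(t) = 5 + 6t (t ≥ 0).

259.2

The open loop has one pole at the origin → type 1 system. By superposition:
  • 5: tracked with zero error.
  • 6t: e_ss = 6/K_v with K_v=5/216 → 259.2.
Total e_ss = 259.2.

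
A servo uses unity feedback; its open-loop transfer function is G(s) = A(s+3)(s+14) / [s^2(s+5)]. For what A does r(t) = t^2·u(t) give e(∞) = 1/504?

The open loop has two poles at the origin → type 2 system.
K_a = lim_{s→0} s^2·G(s) = A·3·14 / (5) = 8.4·A.
e_ss = 2/K_a = 1/504 ⇒ K_a = 1008 ⇒ A = 1008/8.4 = 120.

120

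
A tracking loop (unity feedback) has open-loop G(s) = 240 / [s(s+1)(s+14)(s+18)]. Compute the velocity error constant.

20/21

System type = 1 (one pole at s=0).
K_v = lim_{s→0} s·G(s) = 240 / (1·14·18) = 20/21.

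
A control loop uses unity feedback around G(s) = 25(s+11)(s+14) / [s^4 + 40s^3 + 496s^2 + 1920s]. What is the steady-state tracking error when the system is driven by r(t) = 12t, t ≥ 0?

Lowest-order denominator term is 1920s, so the open loop has 1 pole at the origin → type 1 system.
K_v = lim_{s→0} s·G(s) = 25·11·14 / 1920 = 385/192.
e_ss = 12/K_v = 12/(385/192) = 2304/385.

2304/385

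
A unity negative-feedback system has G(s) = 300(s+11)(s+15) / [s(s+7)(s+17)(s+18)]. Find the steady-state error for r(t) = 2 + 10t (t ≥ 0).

119/275

System type = 1 (one pole at s=0). Treating each term separately:
  • 2: tracked with zero error.
  • 10t: e_ss = 10/K_v with K_v=2750/119 → 119/275.
Total e_ss = 119/275.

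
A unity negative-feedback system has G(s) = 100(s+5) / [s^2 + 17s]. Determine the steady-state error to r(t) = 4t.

0.136

The denominator has no term below 17s — 1 pole at s=0, type 1.
K_v = lim_{s→0} s·G(s) = 100·5 / 17 = 500/17.
e_ss = 4/K_v = 4/(500/17) = 0.136.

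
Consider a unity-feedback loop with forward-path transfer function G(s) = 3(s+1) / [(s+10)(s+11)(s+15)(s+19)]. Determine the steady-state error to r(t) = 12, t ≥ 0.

The open loop has no poles at the origin → type 0 system.
K_p = lim_{s→0} G(s) = 3·1 / (10·11·15·19) = 1/10450.
e_ss = 12/(1 + K_p) = 12/(10451/10450) = 125400/10451.

125400/10451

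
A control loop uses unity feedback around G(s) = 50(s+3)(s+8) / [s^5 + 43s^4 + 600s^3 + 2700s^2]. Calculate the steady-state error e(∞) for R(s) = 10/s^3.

The denominator has no term below 2700s^2 — 2 poles at s=0, type 2.
K_a = lim_{s→0} s^2·G(s) = 50·3·8 / 2700 = 4/9.
r(t) = 5t^2 gives R(s) = 10/s^3.
e_ss = 10/K_a = 10/(4/9) = 22.5.

22.5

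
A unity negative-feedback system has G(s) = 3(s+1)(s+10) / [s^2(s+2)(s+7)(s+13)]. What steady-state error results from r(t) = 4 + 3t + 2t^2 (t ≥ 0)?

G(s) has two factors of s in the denominator, so the system is type 2. By superposition:
  • 4: tracked with zero error.
  • 3t: tracked with zero error.
  • 2t^2: e_ss = 4/K_a with K_a=15/91 → 364/15.
Total e_ss = 364/15.

364/15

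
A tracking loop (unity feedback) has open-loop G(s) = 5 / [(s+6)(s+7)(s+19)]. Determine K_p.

5/798

The open loop has no poles at the origin → type 0 system.
K_p = lim_{s→0} G(s) = 5 / (6·7·19) = 5/798.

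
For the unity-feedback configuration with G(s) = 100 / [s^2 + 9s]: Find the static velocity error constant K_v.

Factoring s from the denominator leaves a polynomial with constant term 9, so the system is type 1.
K_v = lim_{s→0} s·G(s) = 100 / 9 = 100/9.

100/9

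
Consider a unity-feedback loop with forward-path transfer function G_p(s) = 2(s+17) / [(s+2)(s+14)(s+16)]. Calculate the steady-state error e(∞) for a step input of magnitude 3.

672/241

G_p(s) has no factors of s in the denominator, so the system is type 0.
K_p = lim_{s→0} G_p(s) = 2·17 / (2·14·16) = 17/224.
e_ss = 3/(1 + K_p) = 3/(241/224) = 672/241.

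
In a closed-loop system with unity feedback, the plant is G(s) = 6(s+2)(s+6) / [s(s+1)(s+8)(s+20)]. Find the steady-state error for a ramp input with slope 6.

One free integrator in G(s): this is a type 1 system.
K_v = lim_{s→0} s·G(s) = 6·2·6 / (1·8·20) = 0.45.
e_ss = 6/K_v = 6/0.45 = 40/3.

40/3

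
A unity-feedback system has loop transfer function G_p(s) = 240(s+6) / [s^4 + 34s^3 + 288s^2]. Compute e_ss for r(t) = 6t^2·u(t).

Lowest-order denominator term is 288s^2, so the open loop has 2 poles at the origin → type 2 system.
K_a = lim_{s→0} s^2·G_p(s) = 240·6 / 288 = 5.
r(t) = 6t^2 gives R(s) = 12/s^3.
e_ss = 12/K_a = 12/5 = 2.4.

2.4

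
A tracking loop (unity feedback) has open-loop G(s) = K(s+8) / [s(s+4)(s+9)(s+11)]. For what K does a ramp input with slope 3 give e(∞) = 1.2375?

System type = 1 (one pole at s=0).
K_v = lim_{s→0} s·G(s) = K·8 / (4·9·11) = (2/99)·K.
e_ss = 3/K_v = 1.2375 ⇒ K_v = 80/33 ⇒ K = (80/33)/(2/99) = 120.

120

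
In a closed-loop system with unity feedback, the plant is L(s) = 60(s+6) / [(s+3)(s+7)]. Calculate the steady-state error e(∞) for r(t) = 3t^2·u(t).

No free integrators in L(s): this is a type 0 system.
K_a = lim_{s→0} s^2·L(s) = 0; the steady-state error to this parabolic input grows without bound.

infinity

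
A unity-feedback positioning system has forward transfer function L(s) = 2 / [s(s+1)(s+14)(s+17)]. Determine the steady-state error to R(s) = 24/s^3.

System type = 1 (one pole at s=0).
For a type-1 system K_a = 0, so e_ss to a parabolic input is unbounded.

infinity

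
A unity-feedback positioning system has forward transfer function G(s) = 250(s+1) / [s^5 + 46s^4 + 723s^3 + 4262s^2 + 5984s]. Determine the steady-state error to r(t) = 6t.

Factoring s from the denominator leaves a polynomial with constant term 5984, so the system is type 1.
K_v = lim_{s→0} s·G(s) = 250·1 / 5984 = 125/2992.
e_ss = 6/K_v = 6/(125/2992) = 143.616.

143.616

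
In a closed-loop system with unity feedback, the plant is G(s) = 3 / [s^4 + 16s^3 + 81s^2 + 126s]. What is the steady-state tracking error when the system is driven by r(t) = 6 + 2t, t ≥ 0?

Lowest-order denominator term is 126s, so the open loop has 1 pole at the origin → type 1 system. Treating each term separately:
  • 6: tracked with zero error.
  • 2t: e_ss = 2/K_v with K_v=1/42 → 84.
Total e_ss = 84.

84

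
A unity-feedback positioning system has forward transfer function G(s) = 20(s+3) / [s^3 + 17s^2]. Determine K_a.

The denominator has no term below 17s^2 — 2 poles at s=0, type 2.
K_a = lim_{s→0} s^2·G(s) = 20·3 / 17 = 60/17.

60/17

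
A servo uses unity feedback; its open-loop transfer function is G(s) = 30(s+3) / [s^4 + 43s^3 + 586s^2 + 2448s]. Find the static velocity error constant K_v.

5/136

Lowest-order denominator term is 2448s, so the open loop has 1 pole at the origin → type 1 system.
K_v = lim_{s→0} s·G(s) = 30·3 / 2448 = 5/136.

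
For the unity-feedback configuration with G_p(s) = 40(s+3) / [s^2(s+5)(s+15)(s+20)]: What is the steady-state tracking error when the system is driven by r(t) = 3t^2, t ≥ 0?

75

The open loop has two poles at the origin → type 2 system.
K_a = lim_{s→0} s^2·G_p(s) = 40·3 / (5·15·20) = 0.08.
r(t) = 3t^2 gives R(s) = 6/s^3.
e_ss = 6/K_a = 6/0.08 = 75.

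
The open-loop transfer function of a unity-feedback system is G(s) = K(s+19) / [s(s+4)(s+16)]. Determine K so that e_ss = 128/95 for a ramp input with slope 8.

20

G(s) has one factor of s in the denominator, so the system is type 1.
K_v = lim_{s→0} s·G(s) = K·19 / (4·16) = (19/64)·K.
e_ss = 8/K_v = 128/95 ⇒ K_v = 5.9375 ⇒ K = 5.9375/(19/64) = 20.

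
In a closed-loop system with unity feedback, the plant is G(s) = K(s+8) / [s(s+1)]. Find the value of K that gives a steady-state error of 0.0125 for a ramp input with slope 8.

G(s) has one factor of s in the denominator, so the system is type 1.
K_v = lim_{s→0} s·G(s) = K·8 / (1) = 8·K.
e_ss = 8/K_v = 0.0125 ⇒ K_v = 640 ⇒ K = 640/8 = 80.

80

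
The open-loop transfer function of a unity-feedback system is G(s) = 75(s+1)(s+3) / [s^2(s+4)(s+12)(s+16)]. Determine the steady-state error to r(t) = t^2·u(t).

512/75

The open loop has two poles at the origin → type 2 system.
K_a = lim_{s→0} s^2·G(s) = 75·1·3 / (4·12·16) = 75/256.
r(t) = t^2 gives R(s) = 2/s^3.
e_ss = 2/K_a = 2/(75/256) = 512/75.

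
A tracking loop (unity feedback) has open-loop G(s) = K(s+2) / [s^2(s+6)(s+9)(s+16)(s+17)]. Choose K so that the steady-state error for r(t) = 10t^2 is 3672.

40

G(s) has two factors of s in the denominator, so the system is type 2.
K_a = lim_{s→0} s^2·G(s) = K·2 / (6·9·16·17) = (1/7344)·K.
e_ss = 20/K_a = 3672 ⇒ K_a = 5/918 ⇒ K = (5/918)/(1/7344) = 40.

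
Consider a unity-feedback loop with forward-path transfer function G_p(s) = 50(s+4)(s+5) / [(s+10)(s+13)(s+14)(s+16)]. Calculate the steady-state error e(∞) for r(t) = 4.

No free integrators in G_p(s): this is a type 0 system.
K_p = lim_{s→0} G_p(s) = 50·4·5 / (10·13·14·16) = 25/728.
e_ss = 4/(1 + K_p) = 4/(753/728) = 2912/753.

2912/753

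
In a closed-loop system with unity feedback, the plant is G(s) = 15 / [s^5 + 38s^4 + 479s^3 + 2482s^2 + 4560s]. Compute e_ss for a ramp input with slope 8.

2432

Lowest-order denominator term is 4560s, so the open loop has 1 pole at the origin → type 1 system.
K_v = lim_{s→0} s·G(s) = 15 / 4560 = 1/304.
e_ss = 8/K_v = 8/(1/304) = 2432.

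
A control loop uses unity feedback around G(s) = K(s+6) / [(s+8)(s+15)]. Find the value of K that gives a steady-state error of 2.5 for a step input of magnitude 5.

20

No free integrators in G(s): this is a type 0 system.
K_p = lim_{s→0} G(s) = K·6 / (8·15) = 0.05·K.
e_ss = 5/(1 + K_p) = 2.5 ⇒ 1 + 0.05·K = 2 ⇒ K = 20.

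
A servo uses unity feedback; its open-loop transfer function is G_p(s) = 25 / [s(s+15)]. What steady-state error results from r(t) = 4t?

2.4

The open loop has one pole at the origin → type 1 system.
K_v = lim_{s→0} s·G_p(s) = 25 / (15) = 5/3.
e_ss = 4/K_v = 4/(5/3) = 2.4.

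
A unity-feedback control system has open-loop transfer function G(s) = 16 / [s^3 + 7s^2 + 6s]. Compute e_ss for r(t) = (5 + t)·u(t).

0.375

Factoring s from the denominator leaves a polynomial with constant term 6, so the system is type 1. Treating each term separately:
  • 5: tracked with zero error.
  • t: e_ss = 1/K_v with K_v=8/3 → 0.375.
Total e_ss = 0.375.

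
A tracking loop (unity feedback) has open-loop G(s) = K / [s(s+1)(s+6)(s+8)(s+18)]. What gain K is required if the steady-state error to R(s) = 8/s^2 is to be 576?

G(s) has one factor of s in the denominator, so the system is type 1.
K_v = lim_{s→0} s·G(s) = K / (1·6·8·18) = (1/864)·K.
e_ss = 8/K_v = 576 ⇒ K_v = 1/72 ⇒ K = (1/72)/(1/864) = 12.

12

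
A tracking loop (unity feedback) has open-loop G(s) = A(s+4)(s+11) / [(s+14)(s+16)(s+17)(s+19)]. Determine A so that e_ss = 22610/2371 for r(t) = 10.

System type = 0 (no poles at s=0).
K_p = lim_{s→0} G(s) = A·4·11 / (14·16·17·19) = (11/18088)·A.
e_ss = 10/(1 + K_p) = 22610/2371 ⇒ 1 + (11/18088)·A = 2371/2261 ⇒ A = 80.

80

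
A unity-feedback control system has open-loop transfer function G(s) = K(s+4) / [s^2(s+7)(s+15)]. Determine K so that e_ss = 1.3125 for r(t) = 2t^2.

80

System type = 2 (two poles at s=0).
K_a = lim_{s→0} s^2·G(s) = K·4 / (7·15) = (4/105)·K.
e_ss = 4/K_a = 1.3125 ⇒ K_a = 64/21 ⇒ K = (64/21)/(4/105) = 80.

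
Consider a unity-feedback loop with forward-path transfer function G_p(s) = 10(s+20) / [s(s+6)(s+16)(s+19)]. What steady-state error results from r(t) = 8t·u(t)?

72.96

The open loop has one pole at the origin → type 1 system.
K_v = lim_{s→0} s·G_p(s) = 10·20 / (6·16·19) = 25/228.
e_ss = 8/K_v = 8/(25/228) = 72.96.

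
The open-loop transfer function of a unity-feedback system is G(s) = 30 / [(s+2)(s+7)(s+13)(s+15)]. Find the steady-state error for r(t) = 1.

91/92

The open loop has no poles at the origin → type 0 system.
K_p = lim_{s→0} G(s) = 30 / (2·7·13·15) = 1/91.
e_ss = 1/(1 + K_p) = 1/(92/91) = 91/92.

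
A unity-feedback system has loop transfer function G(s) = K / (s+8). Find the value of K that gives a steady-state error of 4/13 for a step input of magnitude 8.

The open loop has no poles at the origin → type 0 system.
K_p = lim_{s→0} G(s) = K / (8) = 0.125·K.
e_ss = 8/(1 + K_p) = 4/13 ⇒ 1 + 0.125·K = 26 ⇒ K = 200.

200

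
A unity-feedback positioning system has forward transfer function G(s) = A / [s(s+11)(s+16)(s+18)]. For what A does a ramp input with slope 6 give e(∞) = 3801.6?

The open loop has one pole at the origin → type 1 system.
K_v = lim_{s→0} s·G(s) = A / (11·16·18) = (1/3168)·A.
e_ss = 6/K_v = 3801.6 ⇒ K_v = 5/3168 ⇒ A = (5/3168)/(1/3168) = 5.

5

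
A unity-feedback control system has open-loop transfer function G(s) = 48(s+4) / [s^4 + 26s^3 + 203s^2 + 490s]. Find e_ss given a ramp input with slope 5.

Factoring s from the denominator leaves a polynomial with constant term 490, so the system is type 1.
K_v = lim_{s→0} s·G(s) = 48·4 / 490 = 96/245.
e_ss = 5/K_v = 5/(96/245) = 1225/96.

1225/96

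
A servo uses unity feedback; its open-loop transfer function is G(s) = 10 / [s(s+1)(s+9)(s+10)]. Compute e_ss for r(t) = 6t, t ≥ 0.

54

G(s) has one factor of s in the denominator, so the system is type 1.
K_v = lim_{s→0} s·G(s) = 10 / (1·9·10) = 1/9.
e_ss = 6/K_v = 6/(1/9) = 54.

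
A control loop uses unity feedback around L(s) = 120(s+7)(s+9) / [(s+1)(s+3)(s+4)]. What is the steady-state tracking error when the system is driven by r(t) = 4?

4/631

The open loop has no poles at the origin → type 0 system.
K_p = lim_{s→0} L(s) = 120·7·9 / (1·3·4) = 630.
e_ss = 4/(1 + K_p) = 4/631.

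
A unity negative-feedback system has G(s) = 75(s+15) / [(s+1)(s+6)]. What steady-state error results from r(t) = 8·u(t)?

System type = 0 (no poles at s=0).
K_p = lim_{s→0} G(s) = 75·15 / (1·6) = 187.5.
e_ss = 8/(1 + K_p) = 8/188.5 = 16/377.

16/377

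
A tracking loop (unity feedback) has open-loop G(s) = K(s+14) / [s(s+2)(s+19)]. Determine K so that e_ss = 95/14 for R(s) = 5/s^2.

G(s) has one factor of s in the denominator, so the system is type 1.
K_v = lim_{s→0} s·G(s) = K·14 / (2·19) = (7/19)·K.
e_ss = 5/K_v = 95/14 ⇒ K_v = 14/19 ⇒ K = (14/19)/(7/19) = 2.

2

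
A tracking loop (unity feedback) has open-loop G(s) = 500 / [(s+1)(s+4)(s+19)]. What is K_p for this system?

125/19

System type = 0 (no poles at s=0).
K_p = lim_{s→0} G(s) = 500 / (1·4·19) = 125/19.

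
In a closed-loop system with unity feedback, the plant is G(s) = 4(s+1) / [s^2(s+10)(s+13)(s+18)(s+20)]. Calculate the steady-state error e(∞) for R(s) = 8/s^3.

The open loop has two poles at the origin → type 2 system.
K_a = lim_{s→0} s^2·G(s) = 4·1 / (10·13·18·20) = 1/11700.
r(t) = 4t^2 gives R(s) = 8/s^3.
e_ss = 8/K_a = 8/(1/11700) = 93600.

93600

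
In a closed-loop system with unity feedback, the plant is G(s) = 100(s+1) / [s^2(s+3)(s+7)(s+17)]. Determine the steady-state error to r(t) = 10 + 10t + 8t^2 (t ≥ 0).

G(s) has two factors of s in the denominator, so the system is type 2. Treating each term separately:
  • 10: tracked with zero error.
  • 10t: tracked with zero error.
  • 8t^2: e_ss = 16/K_a with K_a=100/357 → 57.12.
Total e_ss = 57.12.

57.12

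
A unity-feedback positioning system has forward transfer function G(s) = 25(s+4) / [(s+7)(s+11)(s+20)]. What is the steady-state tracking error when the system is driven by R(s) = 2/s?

G(s) has no factors of s in the denominator, so the system is type 0.
K_p = lim_{s→0} G(s) = 25·4 / (7·11·20) = 5/77.
e_ss = 2/(1 + K_p) = 2/(82/77) = 77/41.

77/41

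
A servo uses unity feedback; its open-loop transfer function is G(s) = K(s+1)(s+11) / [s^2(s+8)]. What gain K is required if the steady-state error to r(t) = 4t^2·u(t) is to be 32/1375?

System type = 2 (two poles at s=0).
K_a = lim_{s→0} s^2·G(s) = K·1·11 / (8) = 1.375·K.
e_ss = 8/K_a = 32/1375 ⇒ K_a = 343.75 ⇒ K = 343.75/1.375 = 250.

250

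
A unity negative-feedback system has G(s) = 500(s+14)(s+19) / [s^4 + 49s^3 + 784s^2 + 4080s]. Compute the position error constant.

K_p = lim_{s→0} G(s); with 1 pole at the origin the limit diverges, so K_p = ∞.

infinity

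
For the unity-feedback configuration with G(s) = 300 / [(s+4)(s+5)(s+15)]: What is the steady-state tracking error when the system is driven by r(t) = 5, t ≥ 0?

System type = 0 (no poles at s=0).
K_p = lim_{s→0} G(s) = 300 / (4·5·15) = 1.
e_ss = 5/(1 + K_p) = 5/2 = 2.5.

2.5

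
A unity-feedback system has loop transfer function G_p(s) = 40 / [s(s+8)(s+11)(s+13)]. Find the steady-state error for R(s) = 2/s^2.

57.2

The open loop has one pole at the origin → type 1 system.
K_v = lim_{s→0} s·G_p(s) = 40 / (8·11·13) = 5/143.
e_ss = 2/K_v = 2/(5/143) = 57.2.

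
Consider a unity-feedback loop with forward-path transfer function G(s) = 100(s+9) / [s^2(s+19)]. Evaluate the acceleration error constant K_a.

900/19

The open loop has two poles at the origin → type 2 system.
K_a = lim_{s→0} s^2·G(s) = 100·9 / (19) = 900/19.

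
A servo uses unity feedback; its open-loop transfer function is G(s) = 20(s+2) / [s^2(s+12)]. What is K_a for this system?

System type = 2 (two poles at s=0).
K_a = lim_{s→0} s^2·G(s) = 20·2 / (12) = 10/3.

10/3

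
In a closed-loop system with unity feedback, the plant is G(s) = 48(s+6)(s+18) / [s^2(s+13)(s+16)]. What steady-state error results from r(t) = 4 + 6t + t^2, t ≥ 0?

The open loop has two poles at the origin → type 2 system. By superposition:
  • 4: tracked with zero error.
  • 6t: tracked with zero error.
  • t^2: e_ss = 2/K_a with K_a=324/13 → 13/162.
Total e_ss = 13/162.

13/162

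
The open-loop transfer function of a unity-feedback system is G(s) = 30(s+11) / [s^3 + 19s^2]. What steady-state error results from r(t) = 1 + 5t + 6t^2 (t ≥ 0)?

38/55

Lowest-order denominator term is 19s^2, so the open loop has 2 poles at the origin → type 2 system. Treating each term separately:
  • 1: tracked with zero error.
  • 5t: tracked with zero error.
  • 6t^2: e_ss = 12/K_a with K_a=330/19 → 38/55.
Total e_ss = 38/55.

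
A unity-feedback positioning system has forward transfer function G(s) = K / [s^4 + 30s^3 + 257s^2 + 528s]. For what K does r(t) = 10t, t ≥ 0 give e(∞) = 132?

40

Lowest-order denominator term is 528s, so the open loop has 1 pole at the origin → type 1 system.
K_v = lim_{s→0} s·G(s) = K / 528 = (1/528)·K.
e_ss = 10/K_v = 132 ⇒ K_v = 5/66 ⇒ K = (5/66)/(1/528) = 40.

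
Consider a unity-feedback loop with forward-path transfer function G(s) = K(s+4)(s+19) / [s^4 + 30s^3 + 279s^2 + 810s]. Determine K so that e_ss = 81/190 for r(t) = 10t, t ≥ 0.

The denominator has no term below 810s — 1 pole at s=0, type 1.
K_v = lim_{s→0} s·G(s) = K·4·19 / 810 = (38/405)·K.
e_ss = 10/K_v = 81/190 ⇒ K_v = 1900/81 ⇒ K = (1900/81)/(38/405) = 250.

250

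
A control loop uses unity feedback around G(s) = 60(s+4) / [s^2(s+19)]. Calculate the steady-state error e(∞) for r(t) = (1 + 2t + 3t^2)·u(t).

0.475

System type = 2 (two poles at s=0). By superposition:
  • 1: tracked with zero error.
  • 2t: tracked with zero error.
  • 3t^2: e_ss = 6/K_a with K_a=240/19 → 0.475.
Total e_ss = 0.475.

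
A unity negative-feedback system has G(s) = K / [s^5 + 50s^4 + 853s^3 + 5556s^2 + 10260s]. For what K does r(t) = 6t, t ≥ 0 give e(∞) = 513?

120

The denominator has no term below 10260s — 1 pole at s=0, type 1.
K_v = lim_{s→0} s·G(s) = K / 10260 = (1/10260)·K.
e_ss = 6/K_v = 513 ⇒ K_v = 2/171 ⇒ K = (2/171)/(1/10260) = 120.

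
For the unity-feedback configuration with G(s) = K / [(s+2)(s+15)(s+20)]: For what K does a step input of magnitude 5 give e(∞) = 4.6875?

40

The open loop has no poles at the origin → type 0 system.
K_p = lim_{s→0} G(s) = K / (2·15·20) = (1/600)·K.
e_ss = 5/(1 + K_p) = 4.6875 ⇒ 1 + (1/600)·K = 16/15 ⇒ K = 40.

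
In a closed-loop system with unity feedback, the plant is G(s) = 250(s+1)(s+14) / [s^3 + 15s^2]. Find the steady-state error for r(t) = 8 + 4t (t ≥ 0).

0

Lowest-order denominator term is 15s^2, so the open loop has 2 poles at the origin → type 2 system. By superposition:
  • 8: tracked with zero error.
  • 4t: tracked with zero error.
Total e_ss = 0.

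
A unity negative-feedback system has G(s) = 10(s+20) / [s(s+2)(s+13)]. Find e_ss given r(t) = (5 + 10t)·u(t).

System type = 1 (one pole at s=0). Taking each input component in turn:
  • 5: tracked with zero error.
  • 10t: e_ss = 10/K_v with K_v=100/13 → 1.3.
Total e_ss = 1.3.

1.3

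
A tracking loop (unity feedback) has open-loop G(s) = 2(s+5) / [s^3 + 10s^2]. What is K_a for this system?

1

Lowest-order denominator term is 10s^2, so the open loop has 2 poles at the origin → type 2 system.
K_a = lim_{s→0} s^2·G(s) = 2·5 / 10 = 1.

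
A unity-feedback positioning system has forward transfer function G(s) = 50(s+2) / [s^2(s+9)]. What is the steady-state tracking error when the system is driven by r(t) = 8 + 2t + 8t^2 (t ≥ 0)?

1.44

The open loop has two poles at the origin → type 2 system. By superposition:
  • 8: tracked with zero error.
  • 2t: tracked with zero error.
  • 8t^2: e_ss = 16/K_a with K_a=100/9 → 1.44.
Total e_ss = 1.44.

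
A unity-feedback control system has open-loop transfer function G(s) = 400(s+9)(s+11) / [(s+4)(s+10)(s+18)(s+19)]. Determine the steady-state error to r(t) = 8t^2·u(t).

infinity

No free integrators in G(s): this is a type 0 system.
For a type-0 system K_a = 0, so e_ss to a parabolic input is unbounded.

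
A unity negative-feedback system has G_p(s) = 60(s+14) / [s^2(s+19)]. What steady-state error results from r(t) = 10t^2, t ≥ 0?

The open loop has two poles at the origin → type 2 system.
K_a = lim_{s→0} s^2·G_p(s) = 60·14 / (19) = 840/19.
r(t) = 10t^2 gives R(s) = 20/s^3.
e_ss = 20/K_a = 20/(840/19) = 19/42.

19/42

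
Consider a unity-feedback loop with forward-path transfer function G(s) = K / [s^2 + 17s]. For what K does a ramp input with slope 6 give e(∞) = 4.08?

25

Factoring s from the denominator leaves a polynomial with constant term 17, so the system is type 1.
K_v = lim_{s→0} s·G(s) = K / 17 = (1/17)·K.
e_ss = 6/K_v = 4.08 ⇒ K_v = 25/17 ⇒ K = (25/17)/(1/17) = 25.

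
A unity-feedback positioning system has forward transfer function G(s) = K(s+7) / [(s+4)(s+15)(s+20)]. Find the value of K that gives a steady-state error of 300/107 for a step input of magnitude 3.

No free integrators in G(s): this is a type 0 system.
K_p = lim_{s→0} G(s) = K·7 / (4·15·20) = (7/1200)·K.
e_ss = 3/(1 + K_p) = 300/107 ⇒ 1 + (7/1200)·K = 1.07 ⇒ K = 12.

12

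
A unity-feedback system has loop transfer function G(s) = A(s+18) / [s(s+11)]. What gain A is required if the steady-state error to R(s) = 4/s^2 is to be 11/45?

The open loop has one pole at the origin → type 1 system.
K_v = lim_{s→0} s·G(s) = A·18 / (11) = (18/11)·A.
e_ss = 4/K_v = 11/45 ⇒ K_v = 180/11 ⇒ A = (180/11)/(18/11) = 10.

10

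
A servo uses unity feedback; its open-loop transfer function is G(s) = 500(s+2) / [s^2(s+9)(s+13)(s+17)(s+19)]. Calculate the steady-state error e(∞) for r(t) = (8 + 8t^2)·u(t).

604.656

G(s) has two factors of s in the denominator, so the system is type 2. Taking each input component in turn:
  • 8: tracked with zero error.
  • 8t^2: e_ss = 16/K_a with K_a=1000/37791 → 604.656.
Total e_ss = 604.656.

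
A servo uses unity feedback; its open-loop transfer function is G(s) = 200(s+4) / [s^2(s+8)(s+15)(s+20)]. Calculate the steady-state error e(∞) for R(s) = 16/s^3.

48

G(s) has two factors of s in the denominator, so the system is type 2.
K_a = lim_{s→0} s^2·G(s) = 200·4 / (8·15·20) = 1/3.
r(t) = 8t^2 gives R(s) = 16/s^3.
e_ss = 16/K_a = 16/(1/3) = 48.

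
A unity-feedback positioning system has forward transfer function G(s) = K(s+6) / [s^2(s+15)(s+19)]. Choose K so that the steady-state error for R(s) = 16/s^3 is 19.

G(s) has two factors of s in the denominator, so the system is type 2.
K_a = lim_{s→0} s^2·G(s) = K·6 / (15·19) = (2/95)·K.
e_ss = 16/K_a = 19 ⇒ K_a = 16/19 ⇒ K = (16/19)/(2/95) = 40.

40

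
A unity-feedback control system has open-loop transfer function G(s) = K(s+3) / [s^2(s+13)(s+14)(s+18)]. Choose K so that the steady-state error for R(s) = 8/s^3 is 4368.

2

The open loop has two poles at the origin → type 2 system.
K_a = lim_{s→0} s^2·G(s) = K·3 / (13·14·18) = (1/1092)·K.
e_ss = 8/K_a = 4368 ⇒ K_a = 1/546 ⇒ K = (1/546)/(1/1092) = 2.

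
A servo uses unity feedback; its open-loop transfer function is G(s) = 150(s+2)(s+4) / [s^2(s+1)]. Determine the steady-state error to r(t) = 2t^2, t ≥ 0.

1/300

System type = 2 (two poles at s=0).
K_a = lim_{s→0} s^2·G(s) = 150·2·4 / (1) = 1200.
r(t) = 2t^2 gives R(s) = 4/s^3.
e_ss = 4/K_a = 4/1200 = 1/300.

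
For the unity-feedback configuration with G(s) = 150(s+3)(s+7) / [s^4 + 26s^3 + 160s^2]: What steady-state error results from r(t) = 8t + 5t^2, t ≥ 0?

Factoring s^2 from the denominator leaves a polynomial with constant term 160, so the system is type 2. By superposition:
  • 8t: tracked with zero error.
  • 5t^2: e_ss = 10/K_a with K_a=19.6875 → 32/63.
Total e_ss = 32/63.

32/63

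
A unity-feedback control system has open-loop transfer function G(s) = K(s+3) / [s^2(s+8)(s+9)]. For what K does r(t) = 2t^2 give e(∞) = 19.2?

5

The open loop has two poles at the origin → type 2 system.
K_a = lim_{s→0} s^2·G(s) = K·3 / (8·9) = (1/24)·K.
e_ss = 4/K_a = 19.2 ⇒ K_a = 5/24 ⇒ K = (5/24)/(1/24) = 5.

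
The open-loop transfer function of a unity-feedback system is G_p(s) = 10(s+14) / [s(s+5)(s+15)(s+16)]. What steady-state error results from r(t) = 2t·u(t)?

120/7

System type = 1 (one pole at s=0).
K_v = lim_{s→0} s·G_p(s) = 10·14 / (5·15·16) = 7/60.
e_ss = 2/K_v = 2/(7/60) = 120/7.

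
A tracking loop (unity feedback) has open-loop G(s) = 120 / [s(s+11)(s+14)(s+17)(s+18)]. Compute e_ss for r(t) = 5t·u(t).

1963.5

System type = 1 (one pole at s=0).
K_v = lim_{s→0} s·G(s) = 120 / (11·14·17·18) = 10/3927.
e_ss = 5/K_v = 5/(10/3927) = 1963.5.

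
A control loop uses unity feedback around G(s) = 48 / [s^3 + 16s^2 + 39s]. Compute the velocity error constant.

16/13

The denominator has no term below 39s — 1 pole at s=0, type 1.
K_v = lim_{s→0} s·G(s) = 48 / 39 = 16/13.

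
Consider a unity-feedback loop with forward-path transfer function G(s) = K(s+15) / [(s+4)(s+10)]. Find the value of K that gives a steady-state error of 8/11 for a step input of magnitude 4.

The open loop has no poles at the origin → type 0 system.
K_p = lim_{s→0} G(s) = K·15 / (4·10) = 0.375·K.
e_ss = 4/(1 + K_p) = 8/11 ⇒ 1 + 0.375·K = 5.5 ⇒ K = 12.

12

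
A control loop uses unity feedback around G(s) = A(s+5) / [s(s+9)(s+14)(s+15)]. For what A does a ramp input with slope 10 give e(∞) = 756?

5

The open loop has one pole at the origin → type 1 system.
K_v = lim_{s→0} s·G(s) = A·5 / (9·14·15) = (1/378)·A.
e_ss = 10/K_v = 756 ⇒ K_v = 5/378 ⇒ A = (5/378)/(1/378) = 5.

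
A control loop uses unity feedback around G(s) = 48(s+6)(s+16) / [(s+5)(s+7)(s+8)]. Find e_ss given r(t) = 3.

G(s) has no factors of s in the denominator, so the system is type 0.
K_p = lim_{s→0} G(s) = 48·6·16 / (5·7·8) = 576/35.
e_ss = 3/(1 + K_p) = 3/(611/35) = 105/611.

105/611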